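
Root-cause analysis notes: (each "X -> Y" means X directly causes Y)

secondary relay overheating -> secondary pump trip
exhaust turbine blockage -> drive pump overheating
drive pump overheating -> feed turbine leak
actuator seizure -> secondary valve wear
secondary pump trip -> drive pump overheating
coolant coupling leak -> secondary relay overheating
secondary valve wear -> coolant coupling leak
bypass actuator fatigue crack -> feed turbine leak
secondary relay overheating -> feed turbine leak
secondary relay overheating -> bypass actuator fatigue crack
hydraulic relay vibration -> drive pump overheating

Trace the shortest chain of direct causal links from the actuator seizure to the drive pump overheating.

the actuator seizure → the secondary valve wear → the coolant coupling leak → the secondary relay overheating → the secondary pump trip → the drive pump overheating

the actuator seizure → the secondary valve wear
the secondary valve wear → the coolant coupling leak
the coolant coupling leak → the secondary relay overheating
the secondary relay overheating → the secondary pump trip
the secondary pump trip → the drive pump overheating
Length: 5 steps.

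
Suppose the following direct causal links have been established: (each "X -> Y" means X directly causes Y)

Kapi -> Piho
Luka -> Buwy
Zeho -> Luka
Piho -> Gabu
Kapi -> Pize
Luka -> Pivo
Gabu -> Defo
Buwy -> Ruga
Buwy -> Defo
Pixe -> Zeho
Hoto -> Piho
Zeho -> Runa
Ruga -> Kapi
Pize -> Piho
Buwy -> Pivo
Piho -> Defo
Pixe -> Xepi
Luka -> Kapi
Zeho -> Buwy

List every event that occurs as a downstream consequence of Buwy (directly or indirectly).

Direct effects: Ruga, Pivo, Defo.
2 steps out: Kapi.
3 steps out: Pize, Piho.
4 steps out: Gabu.
Not reachable from it: Pixe, Zeho, Runa, Luka, Xepi, Hoto.

Defo, Gabu, Kapi, Piho, Pivo, Pize, Ruga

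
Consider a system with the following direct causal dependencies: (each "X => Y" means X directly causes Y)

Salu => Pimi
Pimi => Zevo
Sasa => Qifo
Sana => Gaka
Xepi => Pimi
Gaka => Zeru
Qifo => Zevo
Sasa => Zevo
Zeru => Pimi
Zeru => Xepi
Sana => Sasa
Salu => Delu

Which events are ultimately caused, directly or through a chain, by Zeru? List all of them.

Direct effects: Xepi, Pimi.
2 steps out: Zevo.
Not reachable from it: Salu, Delu, Sana, Gaka, Sasa, Qifo.

Pimi, Xepi, Zevo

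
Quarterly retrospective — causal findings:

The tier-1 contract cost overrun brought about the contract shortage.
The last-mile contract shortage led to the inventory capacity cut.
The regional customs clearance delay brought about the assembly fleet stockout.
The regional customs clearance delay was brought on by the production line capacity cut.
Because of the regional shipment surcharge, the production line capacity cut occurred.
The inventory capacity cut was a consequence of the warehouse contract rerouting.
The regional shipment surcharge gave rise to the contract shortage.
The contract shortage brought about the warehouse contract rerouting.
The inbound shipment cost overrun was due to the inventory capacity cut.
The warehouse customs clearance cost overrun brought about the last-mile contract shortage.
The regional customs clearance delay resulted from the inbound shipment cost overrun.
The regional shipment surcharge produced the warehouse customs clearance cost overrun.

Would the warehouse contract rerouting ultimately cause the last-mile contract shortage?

The warehouse contract rerouting leads to the inventory capacity cut, the inbound shipment cost overrun, the regional customs clearance delay, the assembly fleet stockout; the last-mile contract shortage is not among them.

No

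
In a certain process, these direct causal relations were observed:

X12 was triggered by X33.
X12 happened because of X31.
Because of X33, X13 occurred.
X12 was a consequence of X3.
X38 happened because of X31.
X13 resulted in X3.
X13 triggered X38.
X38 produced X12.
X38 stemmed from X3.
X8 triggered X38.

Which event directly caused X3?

Upstream contributors include X33, but only X13 feeds directly into X3.

X13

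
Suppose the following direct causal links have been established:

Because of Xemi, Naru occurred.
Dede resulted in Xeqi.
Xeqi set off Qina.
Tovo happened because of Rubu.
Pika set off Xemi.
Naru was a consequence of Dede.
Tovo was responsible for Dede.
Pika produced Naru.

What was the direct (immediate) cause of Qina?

Upstream contributors include Rubu, Tovo, Dede, but only Xeqi feeds directly into Qina.

Xeqi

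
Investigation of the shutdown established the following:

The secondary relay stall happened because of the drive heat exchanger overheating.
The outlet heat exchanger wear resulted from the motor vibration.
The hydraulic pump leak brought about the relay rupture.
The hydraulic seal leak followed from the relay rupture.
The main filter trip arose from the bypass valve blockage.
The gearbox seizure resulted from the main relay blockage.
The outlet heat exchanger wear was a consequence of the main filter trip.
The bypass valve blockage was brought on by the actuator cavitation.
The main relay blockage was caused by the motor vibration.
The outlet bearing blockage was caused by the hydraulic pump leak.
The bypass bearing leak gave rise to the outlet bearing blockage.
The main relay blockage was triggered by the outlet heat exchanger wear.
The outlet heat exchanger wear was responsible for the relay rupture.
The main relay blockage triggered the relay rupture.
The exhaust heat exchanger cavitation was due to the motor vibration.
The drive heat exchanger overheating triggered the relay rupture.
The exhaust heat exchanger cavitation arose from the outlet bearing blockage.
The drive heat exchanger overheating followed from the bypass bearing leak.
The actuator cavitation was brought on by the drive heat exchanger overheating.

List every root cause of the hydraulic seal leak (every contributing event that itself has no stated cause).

Tracing upstream from the hydraulic seal leak: the hydraulic seal leak ← the relay rupture ← the drive heat exchanger overheating ← the bypass bearing leak.
A separate upstream branch: the hydraulic seal leak ← the relay rupture ← the hydraulic pump leak.
A separate upstream branch: the hydraulic seal leak ← the relay rupture ← the outlet heat exchanger wear ← the motor vibration.
Each of those chain origins has no stated cause.

the bypass bearing leak, the hydraulic pump leak, the motor vibration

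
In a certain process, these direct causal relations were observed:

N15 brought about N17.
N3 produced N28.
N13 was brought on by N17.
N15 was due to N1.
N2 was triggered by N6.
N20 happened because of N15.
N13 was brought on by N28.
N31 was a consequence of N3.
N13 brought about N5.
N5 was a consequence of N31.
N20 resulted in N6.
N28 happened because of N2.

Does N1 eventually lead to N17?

Yes

There is a causal chain: N1 → N15 → N17.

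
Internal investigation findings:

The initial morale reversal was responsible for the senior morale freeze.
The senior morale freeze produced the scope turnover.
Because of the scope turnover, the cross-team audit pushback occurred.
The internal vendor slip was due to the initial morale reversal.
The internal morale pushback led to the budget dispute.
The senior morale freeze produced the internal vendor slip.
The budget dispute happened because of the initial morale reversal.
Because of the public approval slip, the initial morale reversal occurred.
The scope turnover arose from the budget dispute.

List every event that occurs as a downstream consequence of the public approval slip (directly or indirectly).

the budget dispute, the cross-team audit pushback, the initial morale reversal, the internal vendor slip, the scope turnover, the senior morale freeze

Direct effects: the initial morale reversal.
2 steps out: the senior morale freeze, the internal vendor slip, the budget dispute.
3 steps out: the scope turnover.
4 steps out: the cross-team audit pushback.
Not reachable from it: the internal morale pushback.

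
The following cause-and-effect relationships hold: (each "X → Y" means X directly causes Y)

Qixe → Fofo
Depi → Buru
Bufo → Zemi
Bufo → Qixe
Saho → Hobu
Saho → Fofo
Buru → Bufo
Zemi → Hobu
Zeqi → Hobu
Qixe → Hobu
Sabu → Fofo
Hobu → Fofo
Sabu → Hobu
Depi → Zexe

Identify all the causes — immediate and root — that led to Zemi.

Bufo, Buru, Depi

Immediate cause of Zemi: Bufo.
Further upstream: Depi, Buru.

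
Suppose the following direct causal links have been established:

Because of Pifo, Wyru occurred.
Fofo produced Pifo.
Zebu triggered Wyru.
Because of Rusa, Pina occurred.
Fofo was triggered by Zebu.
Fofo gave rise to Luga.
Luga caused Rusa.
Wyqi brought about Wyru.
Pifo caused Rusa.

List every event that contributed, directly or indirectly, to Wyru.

Fofo, Pifo, Wyqi, Zebu

Immediate causes of Wyru: Zebu, Wyqi, Pifo.
Further upstream: Fofo.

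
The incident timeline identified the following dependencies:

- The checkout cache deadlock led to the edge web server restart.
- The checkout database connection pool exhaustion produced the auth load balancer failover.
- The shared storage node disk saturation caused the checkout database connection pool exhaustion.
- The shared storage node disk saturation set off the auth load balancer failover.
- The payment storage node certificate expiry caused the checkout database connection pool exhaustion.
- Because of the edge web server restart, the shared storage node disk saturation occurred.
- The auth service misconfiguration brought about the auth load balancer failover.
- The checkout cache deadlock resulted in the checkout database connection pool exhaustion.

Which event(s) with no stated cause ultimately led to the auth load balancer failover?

the auth service misconfiguration, the checkout cache deadlock, the payment storage node certificate expiry

Tracing upstream from the auth load balancer failover: the auth load balancer failover ← the checkout database connection pool exhaustion ← the payment storage node certificate expiry.
A separate upstream branch: the auth load balancer failover ← the checkout database connection pool exhaustion ← the checkout cache deadlock.
A separate upstream branch: the auth load balancer failover ← the auth service misconfiguration.
Each of those chain origins has no stated cause.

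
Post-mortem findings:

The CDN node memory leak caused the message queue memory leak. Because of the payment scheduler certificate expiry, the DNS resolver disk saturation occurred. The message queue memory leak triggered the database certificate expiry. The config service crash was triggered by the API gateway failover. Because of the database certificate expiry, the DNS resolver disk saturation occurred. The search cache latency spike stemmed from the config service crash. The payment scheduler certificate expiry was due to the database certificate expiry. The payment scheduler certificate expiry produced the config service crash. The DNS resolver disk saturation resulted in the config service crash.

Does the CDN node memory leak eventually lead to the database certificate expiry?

Yes

There is a causal chain: the CDN node memory leak → the message queue memory leak → the database certificate expiry.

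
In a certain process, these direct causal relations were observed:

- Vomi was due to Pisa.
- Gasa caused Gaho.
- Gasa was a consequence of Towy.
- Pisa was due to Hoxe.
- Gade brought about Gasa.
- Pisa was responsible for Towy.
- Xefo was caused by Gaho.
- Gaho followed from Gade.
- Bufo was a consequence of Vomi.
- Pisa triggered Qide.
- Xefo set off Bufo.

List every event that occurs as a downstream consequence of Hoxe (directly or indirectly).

Direct effects: Pisa.
2 steps out: Vomi, Towy, Qide.
3 steps out: Gasa, Bufo.
4 steps out: Gaho.
5 steps out: Xefo.
Not reachable from it: Gade.

Bufo, Gaho, Gasa, Pisa, Qide, Towy, Vomi, Xefo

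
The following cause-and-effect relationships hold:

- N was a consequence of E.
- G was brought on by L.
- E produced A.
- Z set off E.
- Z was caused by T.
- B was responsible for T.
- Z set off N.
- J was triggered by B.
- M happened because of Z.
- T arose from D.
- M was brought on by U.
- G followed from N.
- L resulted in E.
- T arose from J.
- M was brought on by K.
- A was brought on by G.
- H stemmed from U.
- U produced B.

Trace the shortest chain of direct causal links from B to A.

B → T
T → Z
Z → E
E → A
Length: 4 steps.

B → T → Z → E → A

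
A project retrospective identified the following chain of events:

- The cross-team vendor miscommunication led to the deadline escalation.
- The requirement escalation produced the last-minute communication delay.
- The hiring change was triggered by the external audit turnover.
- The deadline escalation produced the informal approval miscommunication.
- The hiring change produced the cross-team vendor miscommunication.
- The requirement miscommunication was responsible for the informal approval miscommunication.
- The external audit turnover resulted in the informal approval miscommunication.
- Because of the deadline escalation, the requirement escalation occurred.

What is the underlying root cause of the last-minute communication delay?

the external audit turnover

Tracing upstream from the last-minute communication delay: the last-minute communication delay ← the requirement escalation ← the deadline escalation ← the cross-team vendor miscommunication ← the hiring change ← the external audit turnover.
The external audit turnover has no stated cause, so it is the root.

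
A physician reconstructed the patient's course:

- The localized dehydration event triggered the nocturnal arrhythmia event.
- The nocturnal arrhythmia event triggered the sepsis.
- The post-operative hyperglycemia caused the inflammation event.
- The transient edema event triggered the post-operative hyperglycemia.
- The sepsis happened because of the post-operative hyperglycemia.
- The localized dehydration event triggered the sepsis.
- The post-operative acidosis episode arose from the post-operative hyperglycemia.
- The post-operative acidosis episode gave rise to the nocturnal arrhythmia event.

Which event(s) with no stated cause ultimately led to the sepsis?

Tracing upstream from the sepsis: the sepsis ← the post-operative hyperglycemia ← the transient edema event.
A separate upstream branch: the sepsis ← the localized dehydration event.
Each of those chain origins has no stated cause.

the localized dehydration event, the transient edema event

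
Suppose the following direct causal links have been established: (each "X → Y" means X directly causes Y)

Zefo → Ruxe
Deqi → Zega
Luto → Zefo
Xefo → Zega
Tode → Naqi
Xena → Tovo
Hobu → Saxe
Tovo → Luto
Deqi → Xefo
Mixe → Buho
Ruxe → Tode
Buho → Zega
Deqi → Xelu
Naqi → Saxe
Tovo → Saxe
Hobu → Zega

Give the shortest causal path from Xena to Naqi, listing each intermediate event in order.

Xena → Tovo
Tovo → Luto
Luto → Zefo
Zefo → Ruxe
Ruxe → Tode
Tode → Naqi
Length: 6 steps.

Xena → Tovo → Luto → Zefo → Ruxe → Tode → Naqi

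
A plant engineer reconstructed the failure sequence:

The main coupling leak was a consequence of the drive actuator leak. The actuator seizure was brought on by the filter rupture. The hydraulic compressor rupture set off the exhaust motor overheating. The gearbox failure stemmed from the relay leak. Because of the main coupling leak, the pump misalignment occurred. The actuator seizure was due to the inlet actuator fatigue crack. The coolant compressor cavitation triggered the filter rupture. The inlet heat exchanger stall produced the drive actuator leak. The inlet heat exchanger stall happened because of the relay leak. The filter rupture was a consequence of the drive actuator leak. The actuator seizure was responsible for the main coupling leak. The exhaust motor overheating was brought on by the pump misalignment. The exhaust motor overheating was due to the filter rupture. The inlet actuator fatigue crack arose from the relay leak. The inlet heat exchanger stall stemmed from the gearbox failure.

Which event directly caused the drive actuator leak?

the inlet heat exchanger stall

Upstream contributors include the relay leak, the gearbox failure, but only the inlet heat exchanger stall feeds directly into the drive actuator leak.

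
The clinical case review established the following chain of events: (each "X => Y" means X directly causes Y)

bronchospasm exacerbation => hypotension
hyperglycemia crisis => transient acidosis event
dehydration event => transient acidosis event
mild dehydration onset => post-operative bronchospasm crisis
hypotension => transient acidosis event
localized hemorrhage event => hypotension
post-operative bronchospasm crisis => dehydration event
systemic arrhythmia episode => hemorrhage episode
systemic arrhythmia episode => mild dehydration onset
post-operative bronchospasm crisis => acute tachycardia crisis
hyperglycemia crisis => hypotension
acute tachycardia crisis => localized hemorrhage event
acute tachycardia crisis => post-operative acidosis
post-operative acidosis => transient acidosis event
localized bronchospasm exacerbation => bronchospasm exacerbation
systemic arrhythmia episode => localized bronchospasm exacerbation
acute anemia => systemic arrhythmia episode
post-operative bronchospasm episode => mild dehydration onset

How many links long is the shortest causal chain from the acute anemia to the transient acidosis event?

Shortest chain: the acute anemia → the systemic arrhythmia episode → the mild dehydration onset → the post-operative bronchospasm crisis → the dehydration event → the transient acidosis event.

5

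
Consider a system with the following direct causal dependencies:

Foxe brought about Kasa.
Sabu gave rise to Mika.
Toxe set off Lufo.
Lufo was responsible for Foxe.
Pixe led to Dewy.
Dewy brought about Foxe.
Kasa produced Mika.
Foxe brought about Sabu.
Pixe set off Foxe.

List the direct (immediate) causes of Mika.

Upstream contributors include Toxe, Lufo, Pixe, Dewy, Foxe, but only Kasa, Sabu feed directly into Mika.

Kasa, Sabu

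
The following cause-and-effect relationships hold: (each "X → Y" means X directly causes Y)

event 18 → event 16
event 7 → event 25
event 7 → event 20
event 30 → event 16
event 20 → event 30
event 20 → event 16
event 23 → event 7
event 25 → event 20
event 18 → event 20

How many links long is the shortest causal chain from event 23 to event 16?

Shortest chain: event 23 → event 7 → event 20 → event 16.

3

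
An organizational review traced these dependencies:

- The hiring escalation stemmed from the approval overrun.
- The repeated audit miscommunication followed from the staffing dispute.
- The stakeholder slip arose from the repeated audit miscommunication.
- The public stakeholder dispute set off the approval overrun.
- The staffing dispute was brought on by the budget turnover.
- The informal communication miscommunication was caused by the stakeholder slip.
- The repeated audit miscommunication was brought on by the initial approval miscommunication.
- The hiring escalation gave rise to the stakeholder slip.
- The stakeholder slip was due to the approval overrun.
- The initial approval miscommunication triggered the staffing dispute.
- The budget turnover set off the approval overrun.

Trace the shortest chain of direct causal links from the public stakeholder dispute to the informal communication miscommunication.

the public stakeholder dispute → the approval overrun → the stakeholder slip → the informal communication miscommunication

the public stakeholder dispute → the approval overrun
the approval overrun → the stakeholder slip
the stakeholder slip → the informal communication miscommunication
Length: 3 steps.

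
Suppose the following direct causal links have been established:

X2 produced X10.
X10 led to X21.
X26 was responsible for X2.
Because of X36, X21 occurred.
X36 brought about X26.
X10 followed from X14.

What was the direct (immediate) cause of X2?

Upstream contributors include X36, but only X26 feeds directly into X2.

X26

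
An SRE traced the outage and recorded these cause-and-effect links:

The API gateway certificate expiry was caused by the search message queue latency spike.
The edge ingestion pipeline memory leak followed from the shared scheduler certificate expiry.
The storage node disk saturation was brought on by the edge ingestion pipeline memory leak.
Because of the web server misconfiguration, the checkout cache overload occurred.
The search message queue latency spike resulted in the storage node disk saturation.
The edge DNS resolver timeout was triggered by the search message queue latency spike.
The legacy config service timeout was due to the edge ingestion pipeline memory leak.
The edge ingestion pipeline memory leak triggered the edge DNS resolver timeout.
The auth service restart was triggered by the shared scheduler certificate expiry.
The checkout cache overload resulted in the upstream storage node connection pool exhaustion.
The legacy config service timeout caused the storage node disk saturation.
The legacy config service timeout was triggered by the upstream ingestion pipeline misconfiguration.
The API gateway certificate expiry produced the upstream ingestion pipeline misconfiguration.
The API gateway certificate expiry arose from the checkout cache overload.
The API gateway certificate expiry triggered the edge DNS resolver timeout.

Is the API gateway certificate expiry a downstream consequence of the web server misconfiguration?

Yes

There is a causal chain: the web server misconfiguration → the checkout cache overload → the API gateway certificate expiry.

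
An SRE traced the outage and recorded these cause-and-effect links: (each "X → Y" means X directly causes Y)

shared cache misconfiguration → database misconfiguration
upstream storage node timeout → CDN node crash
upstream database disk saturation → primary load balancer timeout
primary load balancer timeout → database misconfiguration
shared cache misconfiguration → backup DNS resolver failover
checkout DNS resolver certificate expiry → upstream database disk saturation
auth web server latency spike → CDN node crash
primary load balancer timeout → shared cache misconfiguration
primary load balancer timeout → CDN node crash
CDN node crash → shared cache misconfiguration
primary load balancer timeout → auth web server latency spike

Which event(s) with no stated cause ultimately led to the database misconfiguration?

Tracing upstream from the database misconfiguration: the database misconfiguration ← the primary load balancer timeout ← the upstream database disk saturation ← the checkout DNS resolver certificate expiry.
A separate upstream branch: the database misconfiguration ← the shared cache misconfiguration ← the CDN node crash ← the upstream storage node timeout.
Each of those chain origins has no stated cause.

the checkout DNS resolver certificate expiry, the upstream storage node timeout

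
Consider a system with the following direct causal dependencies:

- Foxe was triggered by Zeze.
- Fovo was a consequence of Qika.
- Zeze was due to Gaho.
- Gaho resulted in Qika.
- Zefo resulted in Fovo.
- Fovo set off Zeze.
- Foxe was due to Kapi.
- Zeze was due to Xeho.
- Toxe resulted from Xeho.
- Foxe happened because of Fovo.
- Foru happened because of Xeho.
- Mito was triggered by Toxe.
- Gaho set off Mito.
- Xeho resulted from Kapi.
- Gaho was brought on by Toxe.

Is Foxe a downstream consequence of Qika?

There is a causal chain: Qika → Fovo → Foxe.

Yes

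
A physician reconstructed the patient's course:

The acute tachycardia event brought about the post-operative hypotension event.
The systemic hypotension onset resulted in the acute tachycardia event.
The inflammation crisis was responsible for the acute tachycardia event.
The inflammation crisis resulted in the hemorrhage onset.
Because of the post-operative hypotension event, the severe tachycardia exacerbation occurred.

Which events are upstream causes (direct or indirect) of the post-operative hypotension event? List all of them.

the acute tachycardia event, the inflammation crisis, the systemic hypotension onset

Immediate cause of the post-operative hypotension event: the acute tachycardia event.
Further upstream: the inflammation crisis, the systemic hypotension onset.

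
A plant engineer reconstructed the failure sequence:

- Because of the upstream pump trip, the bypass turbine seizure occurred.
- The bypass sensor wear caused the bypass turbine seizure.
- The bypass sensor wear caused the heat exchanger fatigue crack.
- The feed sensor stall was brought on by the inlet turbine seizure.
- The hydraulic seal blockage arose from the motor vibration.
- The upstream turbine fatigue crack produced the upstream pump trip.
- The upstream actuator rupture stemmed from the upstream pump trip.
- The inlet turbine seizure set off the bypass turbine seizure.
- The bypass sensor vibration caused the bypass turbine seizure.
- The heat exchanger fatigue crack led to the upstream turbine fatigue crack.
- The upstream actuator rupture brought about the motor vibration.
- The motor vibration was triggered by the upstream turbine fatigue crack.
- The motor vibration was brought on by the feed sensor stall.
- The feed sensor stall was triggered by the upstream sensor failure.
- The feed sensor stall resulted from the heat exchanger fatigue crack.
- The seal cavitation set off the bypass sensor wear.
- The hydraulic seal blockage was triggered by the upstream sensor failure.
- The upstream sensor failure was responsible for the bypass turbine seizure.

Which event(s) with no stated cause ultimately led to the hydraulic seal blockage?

Tracing upstream from the hydraulic seal blockage: the hydraulic seal blockage ← the motor vibration ← the upstream turbine fatigue crack ← the heat exchanger fatigue crack ← the bypass sensor wear ← the seal cavitation.
A separate upstream branch: the hydraulic seal blockage ← the upstream sensor failure.
A separate upstream branch: the hydraulic seal blockage ← the motor vibration ← the feed sensor stall ← the inlet turbine seizure.
Each of those chain origins has no stated cause.

the inlet turbine seizure, the seal cavitation, the upstream sensor failure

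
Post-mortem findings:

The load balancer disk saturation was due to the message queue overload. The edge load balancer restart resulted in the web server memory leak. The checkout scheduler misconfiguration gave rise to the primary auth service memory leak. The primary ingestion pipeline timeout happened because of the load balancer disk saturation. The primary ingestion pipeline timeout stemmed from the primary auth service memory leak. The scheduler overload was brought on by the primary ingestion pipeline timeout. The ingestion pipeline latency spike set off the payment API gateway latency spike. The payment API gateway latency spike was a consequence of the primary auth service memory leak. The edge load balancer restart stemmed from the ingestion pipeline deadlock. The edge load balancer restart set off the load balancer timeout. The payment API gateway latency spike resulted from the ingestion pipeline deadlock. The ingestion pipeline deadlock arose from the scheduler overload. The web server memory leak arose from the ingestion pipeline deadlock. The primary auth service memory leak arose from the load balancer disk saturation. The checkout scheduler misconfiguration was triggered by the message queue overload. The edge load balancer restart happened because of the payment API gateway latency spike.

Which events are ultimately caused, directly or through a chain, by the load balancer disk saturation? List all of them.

Direct effects: the primary auth service memory leak, the primary ingestion pipeline timeout.
2 steps out: the scheduler overload, the payment API gateway latency spike.
3 steps out: the ingestion pipeline deadlock, the edge load balancer restart.
4 steps out: the load balancer timeout, the web server memory leak.
Not reachable from it: the message queue overload, the checkout scheduler misconfiguration, the ingestion pipeline latency spike.

the edge load balancer restart, the ingestion pipeline deadlock, the load balancer timeout, the payment API gateway latency spike, the primary auth service memory leak, the primary ingestion pipeline timeout, the scheduler overload, the web server memory leak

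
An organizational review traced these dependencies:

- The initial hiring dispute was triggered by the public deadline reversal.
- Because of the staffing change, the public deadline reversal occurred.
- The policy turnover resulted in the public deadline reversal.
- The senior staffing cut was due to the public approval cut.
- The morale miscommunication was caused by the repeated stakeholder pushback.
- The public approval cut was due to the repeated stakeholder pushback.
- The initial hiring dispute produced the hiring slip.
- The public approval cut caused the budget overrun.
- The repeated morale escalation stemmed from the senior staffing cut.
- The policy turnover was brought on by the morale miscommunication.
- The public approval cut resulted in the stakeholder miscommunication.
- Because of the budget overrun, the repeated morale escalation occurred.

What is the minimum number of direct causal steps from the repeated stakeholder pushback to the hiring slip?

5

Shortest chain: the repeated stakeholder pushback → the morale miscommunication → the policy turnover → the public deadline reversal → the initial hiring dispute → the hiring slip.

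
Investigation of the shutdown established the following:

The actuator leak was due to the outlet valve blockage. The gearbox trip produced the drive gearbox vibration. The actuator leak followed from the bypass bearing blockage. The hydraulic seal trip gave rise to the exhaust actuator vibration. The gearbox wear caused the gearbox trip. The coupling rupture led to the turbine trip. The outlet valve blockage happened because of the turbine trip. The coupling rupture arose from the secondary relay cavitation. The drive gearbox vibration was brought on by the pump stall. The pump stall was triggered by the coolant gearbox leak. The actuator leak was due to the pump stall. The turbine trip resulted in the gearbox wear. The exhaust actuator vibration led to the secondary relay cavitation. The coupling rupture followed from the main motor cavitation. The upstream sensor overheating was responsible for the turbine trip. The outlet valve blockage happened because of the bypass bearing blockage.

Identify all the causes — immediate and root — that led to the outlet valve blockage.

Immediate causes of the outlet valve blockage: the bypass bearing blockage, the turbine trip.
Further upstream: the hydraulic seal trip, the exhaust actuator vibration, the main motor cavitation, the secondary relay cavitation, the coupling rupture, the upstream sensor overheating.

the bypass bearing blockage, the coupling rupture, the exhaust actuator vibration, the hydraulic seal trip, the main motor cavitation, the secondary relay cavitation, the turbine trip, the upstream sensor overheating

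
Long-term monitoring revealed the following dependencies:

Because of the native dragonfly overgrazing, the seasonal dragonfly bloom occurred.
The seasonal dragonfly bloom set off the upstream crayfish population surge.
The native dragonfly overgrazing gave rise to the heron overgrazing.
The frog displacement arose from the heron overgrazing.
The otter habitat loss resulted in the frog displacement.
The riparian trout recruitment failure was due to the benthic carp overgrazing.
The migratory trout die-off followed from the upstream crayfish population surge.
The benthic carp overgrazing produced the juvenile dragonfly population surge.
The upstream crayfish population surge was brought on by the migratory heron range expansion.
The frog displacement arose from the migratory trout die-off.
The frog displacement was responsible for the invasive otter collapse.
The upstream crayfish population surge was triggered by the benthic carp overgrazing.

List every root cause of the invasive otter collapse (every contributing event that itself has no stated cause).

the benthic carp overgrazing, the migratory heron range expansion, the native dragonfly overgrazing, the otter habitat loss

Tracing upstream from the invasive otter collapse: the invasive otter collapse ← the frog displacement ← the otter habitat loss.
A separate upstream branch: the invasive otter collapse ← the frog displacement ← the heron overgrazing ← the native dragonfly overgrazing.
A separate upstream branch: the invasive otter collapse ← the frog displacement ← the migratory trout die-off ← the upstream crayfish population surge ← the benthic carp overgrazing.
A separate upstream branch: the invasive otter collapse ← the frog displacement ← the migratory trout die-off ← the upstream crayfish population surge ← the migratory heron range expansion.
Each of those chain origins has no stated cause.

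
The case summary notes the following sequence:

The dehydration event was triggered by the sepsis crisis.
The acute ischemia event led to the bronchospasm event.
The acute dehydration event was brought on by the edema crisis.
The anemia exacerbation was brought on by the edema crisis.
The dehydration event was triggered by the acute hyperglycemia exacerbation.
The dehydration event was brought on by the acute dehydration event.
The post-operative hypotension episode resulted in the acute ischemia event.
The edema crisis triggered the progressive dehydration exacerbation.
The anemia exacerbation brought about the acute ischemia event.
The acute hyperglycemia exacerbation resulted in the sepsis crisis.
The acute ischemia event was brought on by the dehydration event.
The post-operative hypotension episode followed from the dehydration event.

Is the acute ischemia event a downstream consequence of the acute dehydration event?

Yes

There is a causal chain: the acute dehydration event → the dehydration event → the acute ischemia event.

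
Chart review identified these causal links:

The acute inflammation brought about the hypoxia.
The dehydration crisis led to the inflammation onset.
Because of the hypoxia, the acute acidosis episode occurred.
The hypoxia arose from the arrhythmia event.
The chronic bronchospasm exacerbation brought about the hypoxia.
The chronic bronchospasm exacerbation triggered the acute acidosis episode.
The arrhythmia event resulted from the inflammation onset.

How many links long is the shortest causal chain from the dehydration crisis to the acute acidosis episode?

Shortest chain: the dehydration crisis → the inflammation onset → the arrhythmia event → the hypoxia → the acute acidosis episode.

4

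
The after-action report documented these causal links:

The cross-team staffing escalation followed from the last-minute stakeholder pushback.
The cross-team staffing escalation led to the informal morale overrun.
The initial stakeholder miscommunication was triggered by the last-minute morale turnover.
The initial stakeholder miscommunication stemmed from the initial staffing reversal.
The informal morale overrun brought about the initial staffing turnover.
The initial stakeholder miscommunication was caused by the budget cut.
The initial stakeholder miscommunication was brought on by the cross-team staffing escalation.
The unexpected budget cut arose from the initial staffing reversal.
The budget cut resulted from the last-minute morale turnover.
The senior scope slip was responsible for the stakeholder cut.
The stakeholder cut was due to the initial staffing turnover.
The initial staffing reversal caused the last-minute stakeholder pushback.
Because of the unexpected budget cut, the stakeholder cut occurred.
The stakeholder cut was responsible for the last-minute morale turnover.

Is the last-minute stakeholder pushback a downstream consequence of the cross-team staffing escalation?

No

The cross-team staffing escalation leads to the informal morale overrun, the initial staffing turnover, the stakeholder cut, the last-minute morale turnover, the budget cut, the initial stakeholder miscommunication; the last-minute stakeholder pushback is not among them.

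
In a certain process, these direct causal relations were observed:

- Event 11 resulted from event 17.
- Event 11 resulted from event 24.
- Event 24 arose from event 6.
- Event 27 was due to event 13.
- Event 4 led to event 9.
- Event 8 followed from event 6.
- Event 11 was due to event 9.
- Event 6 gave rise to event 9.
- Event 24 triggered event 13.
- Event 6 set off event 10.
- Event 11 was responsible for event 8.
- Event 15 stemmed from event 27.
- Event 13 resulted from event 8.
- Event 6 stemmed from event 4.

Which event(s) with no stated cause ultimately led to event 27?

Tracing upstream from event 27: event 27 ← event 13 ← event 24 ← event 6 ← event 4.
A separate upstream branch: event 27 ← event 13 ← event 8 ← event 11 ← event 17.
Each of those chain origins has no stated cause.

event 17, event 4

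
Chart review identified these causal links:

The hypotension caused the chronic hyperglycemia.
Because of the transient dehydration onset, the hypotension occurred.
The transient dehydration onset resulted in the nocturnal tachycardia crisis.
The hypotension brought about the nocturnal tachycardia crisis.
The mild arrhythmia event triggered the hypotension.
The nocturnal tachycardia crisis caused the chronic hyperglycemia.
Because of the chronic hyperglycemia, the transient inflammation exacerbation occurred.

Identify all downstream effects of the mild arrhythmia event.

Direct effects: the hypotension.
2 steps out: the nocturnal tachycardia crisis, the chronic hyperglycemia.
3 steps out: the transient inflammation exacerbation.
Not reachable from it: the transient dehydration onset.

the chronic hyperglycemia, the hypotension, the nocturnal tachycardia crisis, the transient inflammation exacerbation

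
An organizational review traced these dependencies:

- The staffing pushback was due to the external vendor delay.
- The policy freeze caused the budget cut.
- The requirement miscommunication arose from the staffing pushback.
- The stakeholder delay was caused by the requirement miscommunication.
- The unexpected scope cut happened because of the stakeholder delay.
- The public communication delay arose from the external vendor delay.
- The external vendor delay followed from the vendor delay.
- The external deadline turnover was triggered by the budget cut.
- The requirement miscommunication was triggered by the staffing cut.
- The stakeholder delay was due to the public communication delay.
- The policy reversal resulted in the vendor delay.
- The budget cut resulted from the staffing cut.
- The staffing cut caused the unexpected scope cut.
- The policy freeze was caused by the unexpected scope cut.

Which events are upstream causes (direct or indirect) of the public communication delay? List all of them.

the external vendor delay, the policy reversal, the vendor delay

Immediate cause of the public communication delay: the external vendor delay.
Further upstream: the policy reversal, the vendor delay.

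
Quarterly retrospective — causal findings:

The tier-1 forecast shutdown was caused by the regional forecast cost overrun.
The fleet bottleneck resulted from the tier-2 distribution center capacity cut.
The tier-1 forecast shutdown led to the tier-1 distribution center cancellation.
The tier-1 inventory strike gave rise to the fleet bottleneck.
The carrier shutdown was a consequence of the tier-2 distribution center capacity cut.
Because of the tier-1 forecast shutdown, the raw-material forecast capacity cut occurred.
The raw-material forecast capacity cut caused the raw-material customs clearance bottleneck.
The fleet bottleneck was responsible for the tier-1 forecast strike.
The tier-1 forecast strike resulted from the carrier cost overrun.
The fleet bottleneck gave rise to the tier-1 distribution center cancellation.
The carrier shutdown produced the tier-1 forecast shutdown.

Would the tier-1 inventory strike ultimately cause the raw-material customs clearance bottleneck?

No

The tier-1 inventory strike leads to the fleet bottleneck, the tier-1 forecast strike, the tier-1 distribution center cancellation; the raw-material customs clearance bottleneck is not among them.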